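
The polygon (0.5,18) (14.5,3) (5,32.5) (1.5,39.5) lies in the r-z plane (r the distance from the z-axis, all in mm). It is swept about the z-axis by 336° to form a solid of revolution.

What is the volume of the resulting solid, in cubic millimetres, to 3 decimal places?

Volume = 5850.379 mm³

Profile (r,z), 4 vertices: (0.5,18) (14.5,3) (5,32.5) (1.5,39.5)
edge 0: (0.5,18)→(14.5,3)  cross = 0.5·3 − 14.5·18 = -259.5000; (r_i+r_j)·cross = 15·-259.5000 = -3892.5000
edge 1: (14.5,3)→(5,32.5)  cross = 14.5·32.5 − 5·3 = 456.2500; (r_i+r_j)·cross = 19.5·456.2500 = 8896.8750
edge 2: (5,32.5)→(1.5,39.5)  cross = 5·39.5 − 1.5·32.5 = 148.7500; (r_i+r_j)·cross = 6.5·148.7500 = 966.8750
edge 3: (1.5,39.5)→(0.5,18)  cross = 1.5·18 − 0.5·39.5 = 7.2500; (r_i+r_j)·cross = 2·7.2500 = 14.5000
Σcross = 352.7500 → A = |Σcross|/2 = 176.3750 mm²
Σ(r_i+r_j)·cross = 5985.7500 → first moment M = |Σ|/6 = 997.6250
R_c = M/A = 997.6250/176.3750 = 5.6563 mm
θ = 336° = 5.864306 rad
V = θ·R_c·A = 5.864306·5.6563·176.3750 = 5850.379 mm³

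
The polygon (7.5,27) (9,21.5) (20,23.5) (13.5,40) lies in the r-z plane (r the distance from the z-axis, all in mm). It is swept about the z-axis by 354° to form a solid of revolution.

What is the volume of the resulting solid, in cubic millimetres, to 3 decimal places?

Profile (r,z), 4 vertices: (7.5,27) (9,21.5) (20,23.5) (13.5,40)
edge 0: (7.5,27)→(9,21.5)  cross = 7.5·21.5 − 9·27 = -81.7500; (r_i+r_j)·cross = 16.5·-81.7500 = -1348.8750
edge 1: (9,21.5)→(20,23.5)  cross = 9·23.5 − 20·21.5 = -218.5000; (r_i+r_j)·cross = 29·-218.5000 = -6336.5000
edge 2: (20,23.5)→(13.5,40)  cross = 20·40 − 13.5·23.5 = 482.7500; (r_i+r_j)·cross = 33.5·482.7500 = 16172.1250
edge 3: (13.5,40)→(7.5,27)  cross = 13.5·27 − 7.5·40 = 64.5000; (r_i+r_j)·cross = 21·64.5000 = 1354.5000
Σcross = 247.0000 → A = |Σcross|/2 = 123.5000 mm²
Σ(r_i+r_j)·cross = 9841.2500 → first moment M = |Σ|/6 = 1640.2083
R_c = M/A = 1640.2083/123.5000 = 13.2810 mm
θ = 354° = 6.178466 rad
V = θ·R_c·A = 6.178466·13.2810·123.5000 = 10133.971 mm³

Volume = 10133.971 mm³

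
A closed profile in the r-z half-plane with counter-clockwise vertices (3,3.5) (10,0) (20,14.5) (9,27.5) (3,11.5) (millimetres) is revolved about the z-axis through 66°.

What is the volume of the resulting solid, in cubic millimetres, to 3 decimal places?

Profile (r,z), 5 vertices: (3,3.5) (10,0) (20,14.5) (9,27.5) (3,11.5)
edge 0: (3,3.5)→(10,0)  cross = 3·0 − 10·3.5 = -35.0000; (r_i+r_j)·cross = 13·-35.0000 = -455.0000
edge 1: (10,0)→(20,14.5)  cross = 10·14.5 − 20·0 = 145.0000; (r_i+r_j)·cross = 30·145.0000 = 4350.0000
edge 2: (20,14.5)→(9,27.5)  cross = 20·27.5 − 9·14.5 = 419.5000; (r_i+r_j)·cross = 29·419.5000 = 12165.5000
edge 3: (9,27.5)→(3,11.5)  cross = 9·11.5 − 3·27.5 = 21.0000; (r_i+r_j)·cross = 12·21.0000 = 252.0000
edge 4: (3,11.5)→(3,3.5)  cross = 3·3.5 − 3·11.5 = -24.0000; (r_i+r_j)·cross = 6·-24.0000 = -144.0000
Σcross = 526.5000 → A = |Σcross|/2 = 263.2500 mm²
Σ(r_i+r_j)·cross = 16168.5000 → first moment M = |Σ|/6 = 2694.7500
R_c = M/A = 2694.7500/263.2500 = 10.2365 mm
θ = 66° = 1.151917 rad
V = θ·R_c·A = 1.151917·10.2365·263.2500 = 3104.129 mm³

Volume = 3104.129 mm³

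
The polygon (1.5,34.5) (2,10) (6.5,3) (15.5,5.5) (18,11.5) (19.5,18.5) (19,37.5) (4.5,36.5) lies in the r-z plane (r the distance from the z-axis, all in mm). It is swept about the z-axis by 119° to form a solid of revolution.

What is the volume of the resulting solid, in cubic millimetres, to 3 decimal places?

Volume = 11548.143 mm³

Profile (r,z), 8 vertices: (1.5,34.5) (2,10) (6.5,3) (15.5,5.5) (18,11.5) (19.5,18.5) (19,37.5) (4.5,36.5)
edge 0: (1.5,34.5)→(2,10)  cross = 1.5·10 − 2·34.5 = -54.0000; (r_i+r_j)·cross = 3.5·-54.0000 = -189.0000
edge 1: (2,10)→(6.5,3)  cross = 2·3 − 6.5·10 = -59.0000; (r_i+r_j)·cross = 8.5·-59.0000 = -501.5000
edge 2: (6.5,3)→(15.5,5.5)  cross = 6.5·5.5 − 15.5·3 = -10.7500; (r_i+r_j)·cross = 22·-10.7500 = -236.5000
edge 3: (15.5,5.5)→(18,11.5)  cross = 15.5·11.5 − 18·5.5 = 79.2500; (r_i+r_j)·cross = 33.5·79.2500 = 2654.8750
edge 4: (18,11.5)→(19.5,18.5)  cross = 18·18.5 − 19.5·11.5 = 108.7500; (r_i+r_j)·cross = 37.5·108.7500 = 4078.1250
edge 5: (19.5,18.5)→(19,37.5)  cross = 19.5·37.5 − 19·18.5 = 379.7500; (r_i+r_j)·cross = 38.5·379.7500 = 14620.3750
edge 6: (19,37.5)→(4.5,36.5)  cross = 19·36.5 − 4.5·37.5 = 524.7500; (r_i+r_j)·cross = 23.5·524.7500 = 12331.6250
edge 7: (4.5,36.5)→(1.5,34.5)  cross = 4.5·34.5 − 1.5·36.5 = 100.5000; (r_i+r_j)·cross = 6·100.5000 = 603.0000
Σcross = 1069.2500 → A = |Σcross|/2 = 534.6250 mm²
Σ(r_i+r_j)·cross = 33361.0000 → first moment M = |Σ|/6 = 5560.1667
R_c = M/A = 5560.1667/534.6250 = 10.4001 mm
θ = 119° = 2.076942 rad
V = θ·R_c·A = 2.076942·10.4001·534.6250 = 11548.143 mm³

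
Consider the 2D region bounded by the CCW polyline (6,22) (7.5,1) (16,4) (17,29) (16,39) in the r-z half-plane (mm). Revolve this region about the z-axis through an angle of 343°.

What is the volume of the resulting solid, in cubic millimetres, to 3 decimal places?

Volume = 20367.499 mm³

Profile (r,z), 5 vertices: (6,22) (7.5,1) (16,4) (17,29) (16,39)
edge 0: (6,22)→(7.5,1)  cross = 6·1 − 7.5·22 = -159.0000; (r_i+r_j)·cross = 13.5·-159.0000 = -2146.5000
edge 1: (7.5,1)→(16,4)  cross = 7.5·4 − 16·1 = 14.0000; (r_i+r_j)·cross = 23.5·14.0000 = 329.0000
edge 2: (16,4)→(17,29)  cross = 16·29 − 17·4 = 396.0000; (r_i+r_j)·cross = 33·396.0000 = 13068.0000
edge 3: (17,29)→(16,39)  cross = 17·39 − 16·29 = 199.0000; (r_i+r_j)·cross = 33·199.0000 = 6567.0000
edge 4: (16,39)→(6,22)  cross = 16·22 − 6·39 = 118.0000; (r_i+r_j)·cross = 22·118.0000 = 2596.0000
Σcross = 568.0000 → A = |Σcross|/2 = 284.0000 mm²
Σ(r_i+r_j)·cross = 20413.5000 → first moment M = |Σ|/6 = 3402.2500
R_c = M/A = 3402.2500/284.0000 = 11.9798 mm
θ = 343° = 5.986479 rad
V = θ·R_c·A = 5.986479·11.9798·284.0000 = 20367.499 mm³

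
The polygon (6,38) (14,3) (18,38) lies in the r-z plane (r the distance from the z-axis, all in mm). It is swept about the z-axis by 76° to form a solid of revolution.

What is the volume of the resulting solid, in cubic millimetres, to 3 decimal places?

Volume = 3528.358 mm³

Profile (r,z), 3 vertices: (6,38) (14,3) (18,38)
edge 0: (6,38)→(14,3)  cross = 6·3 − 14·38 = -514.0000; (r_i+r_j)·cross = 20·-514.0000 = -10280.0000
edge 1: (14,3)→(18,38)  cross = 14·38 − 18·3 = 478.0000; (r_i+r_j)·cross = 32·478.0000 = 15296.0000
edge 2: (18,38)→(6,38)  cross = 18·38 − 6·38 = 456.0000; (r_i+r_j)·cross = 24·456.0000 = 10944.0000
Σcross = 420.0000 → A = |Σcross|/2 = 210.0000 mm²
Σ(r_i+r_j)·cross = 15960.0000 → first moment M = |Σ|/6 = 2660.0000
R_c = M/A = 2660.0000/210.0000 = 12.6667 mm
θ = 76° = 1.326450 rad
V = θ·R_c·A = 1.326450·12.6667·210.0000 = 3528.358 mm³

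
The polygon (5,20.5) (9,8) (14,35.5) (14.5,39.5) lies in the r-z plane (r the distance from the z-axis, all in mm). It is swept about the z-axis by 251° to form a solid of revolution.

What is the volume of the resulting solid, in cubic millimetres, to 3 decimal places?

Volume = 4223.616 mm³

Profile (r,z), 4 vertices: (5,20.5) (9,8) (14,35.5) (14.5,39.5)
edge 0: (5,20.5)→(9,8)  cross = 5·8 − 9·20.5 = -144.5000; (r_i+r_j)·cross = 14·-144.5000 = -2023.0000
edge 1: (9,8)→(14,35.5)  cross = 9·35.5 − 14·8 = 207.5000; (r_i+r_j)·cross = 23·207.5000 = 4772.5000
edge 2: (14,35.5)→(14.5,39.5)  cross = 14·39.5 − 14.5·35.5 = 38.2500; (r_i+r_j)·cross = 28.5·38.2500 = 1090.1250
edge 3: (14.5,39.5)→(5,20.5)  cross = 14.5·20.5 − 5·39.5 = 99.7500; (r_i+r_j)·cross = 19.5·99.7500 = 1945.1250
Σcross = 201.0000 → A = |Σcross|/2 = 100.5000 mm²
Σ(r_i+r_j)·cross = 5784.7500 → first moment M = |Σ|/6 = 964.1250
R_c = M/A = 964.1250/100.5000 = 9.5933 mm
θ = 251° = 4.380776 rad
V = θ·R_c·A = 4.380776·9.5933·100.5000 = 4223.616 mm³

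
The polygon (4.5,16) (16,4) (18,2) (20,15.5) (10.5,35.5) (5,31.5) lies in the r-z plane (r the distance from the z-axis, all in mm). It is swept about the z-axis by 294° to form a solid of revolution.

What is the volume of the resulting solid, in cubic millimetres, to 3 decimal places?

Profile (r,z), 6 vertices: (4.5,16) (16,4) (18,2) (20,15.5) (10.5,35.5) (5,31.5)
edge 0: (4.5,16)→(16,4)  cross = 4.5·4 − 16·16 = -238.0000; (r_i+r_j)·cross = 20.5·-238.0000 = -4879.0000
edge 1: (16,4)→(18,2)  cross = 16·2 − 18·4 = -40.0000; (r_i+r_j)·cross = 34·-40.0000 = -1360.0000
edge 2: (18,2)→(20,15.5)  cross = 18·15.5 − 20·2 = 239.0000; (r_i+r_j)·cross = 38·239.0000 = 9082.0000
edge 3: (20,15.5)→(10.5,35.5)  cross = 20·35.5 − 10.5·15.5 = 547.2500; (r_i+r_j)·cross = 30.5·547.2500 = 16691.1250
edge 4: (10.5,35.5)→(5,31.5)  cross = 10.5·31.5 − 5·35.5 = 153.2500; (r_i+r_j)·cross = 15.5·153.2500 = 2375.3750
edge 5: (5,31.5)→(4.5,16)  cross = 5·16 − 4.5·31.5 = -61.7500; (r_i+r_j)·cross = 9.5·-61.7500 = -586.6250
Σcross = 599.7500 → A = |Σcross|/2 = 299.8750 mm²
Σ(r_i+r_j)·cross = 21322.8750 → first moment M = |Σ|/6 = 3553.8125
R_c = M/A = 3553.8125/299.8750 = 11.8510 mm
θ = 294° = 5.131268 rad
V = θ·R_c·A = 5.131268·11.8510·299.8750 = 18235.564 mm³

Volume = 18235.564 mm³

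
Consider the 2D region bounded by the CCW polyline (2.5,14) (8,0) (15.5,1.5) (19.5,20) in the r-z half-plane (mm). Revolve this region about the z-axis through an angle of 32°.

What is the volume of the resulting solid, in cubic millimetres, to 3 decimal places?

Profile (r,z), 4 vertices: (2.5,14) (8,0) (15.5,1.5) (19.5,20)
edge 0: (2.5,14)→(8,0)  cross = 2.5·0 − 8·14 = -112.0000; (r_i+r_j)·cross = 10.5·-112.0000 = -1176.0000
edge 1: (8,0)→(15.5,1.5)  cross = 8·1.5 − 15.5·0 = 12.0000; (r_i+r_j)·cross = 23.5·12.0000 = 282.0000
edge 2: (15.5,1.5)→(19.5,20)  cross = 15.5·20 − 19.5·1.5 = 280.7500; (r_i+r_j)·cross = 35·280.7500 = 9826.2500
edge 3: (19.5,20)→(2.5,14)  cross = 19.5·14 − 2.5·20 = 223.0000; (r_i+r_j)·cross = 22·223.0000 = 4906.0000
Σcross = 403.7500 → A = |Σcross|/2 = 201.8750 mm²
Σ(r_i+r_j)·cross = 13838.2500 → first moment M = |Σ|/6 = 2306.3750
R_c = M/A = 2306.3750/201.8750 = 11.4248 mm
θ = 32° = 0.558505 rad
V = θ·R_c·A = 0.558505·11.4248·201.8750 = 1288.123 mm³

Volume = 1288.123 mm³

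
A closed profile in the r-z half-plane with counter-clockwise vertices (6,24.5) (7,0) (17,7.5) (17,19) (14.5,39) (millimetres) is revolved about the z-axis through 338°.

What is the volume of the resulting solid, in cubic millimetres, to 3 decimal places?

Volume = 20027.213 mm³

Profile (r,z), 5 vertices: (6,24.5) (7,0) (17,7.5) (17,19) (14.5,39)
edge 0: (6,24.5)→(7,0)  cross = 6·0 − 7·24.5 = -171.5000; (r_i+r_j)·cross = 13·-171.5000 = -2229.5000
edge 1: (7,0)→(17,7.5)  cross = 7·7.5 − 17·0 = 52.5000; (r_i+r_j)·cross = 24·52.5000 = 1260.0000
edge 2: (17,7.5)→(17,19)  cross = 17·19 − 17·7.5 = 195.5000; (r_i+r_j)·cross = 34·195.5000 = 6647.0000
edge 3: (17,19)→(14.5,39)  cross = 17·39 − 14.5·19 = 387.5000; (r_i+r_j)·cross = 31.5·387.5000 = 12206.2500
edge 4: (14.5,39)→(6,24.5)  cross = 14.5·24.5 − 6·39 = 121.2500; (r_i+r_j)·cross = 20.5·121.2500 = 2485.6250
Σcross = 585.2500 → A = |Σcross|/2 = 292.6250 mm²
Σ(r_i+r_j)·cross = 20369.3750 → first moment M = |Σ|/6 = 3394.8958
R_c = M/A = 3394.8958/292.6250 = 11.6015 mm
θ = 338° = 5.899213 rad
V = θ·R_c·A = 5.899213·11.6015·292.6250 = 20027.213 mm³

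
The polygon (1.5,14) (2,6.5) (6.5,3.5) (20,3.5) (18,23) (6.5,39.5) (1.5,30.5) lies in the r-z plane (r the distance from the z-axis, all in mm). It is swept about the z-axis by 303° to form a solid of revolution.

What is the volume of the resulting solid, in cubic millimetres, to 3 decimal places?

Profile (r,z), 7 vertices: (1.5,14) (2,6.5) (6.5,3.5) (20,3.5) (18,23) (6.5,39.5) (1.5,30.5)
edge 0: (1.5,14)→(2,6.5)  cross = 1.5·6.5 − 2·14 = -18.2500; (r_i+r_j)·cross = 3.5·-18.2500 = -63.8750
edge 1: (2,6.5)→(6.5,3.5)  cross = 2·3.5 − 6.5·6.5 = -35.2500; (r_i+r_j)·cross = 8.5·-35.2500 = -299.6250
edge 2: (6.5,3.5)→(20,3.5)  cross = 6.5·3.5 − 20·3.5 = -47.2500; (r_i+r_j)·cross = 26.5·-47.2500 = -1252.1250
edge 3: (20,3.5)→(18,23)  cross = 20·23 − 18·3.5 = 397.0000; (r_i+r_j)·cross = 38·397.0000 = 15086.0000
edge 4: (18,23)→(6.5,39.5)  cross = 18·39.5 − 6.5·23 = 561.5000; (r_i+r_j)·cross = 24.5·561.5000 = 13756.7500
edge 5: (6.5,39.5)→(1.5,30.5)  cross = 6.5·30.5 − 1.5·39.5 = 139.0000; (r_i+r_j)·cross = 8·139.0000 = 1112.0000
edge 6: (1.5,30.5)→(1.5,14)  cross = 1.5·14 − 1.5·30.5 = -24.7500; (r_i+r_j)·cross = 3·-24.7500 = -74.2500
Σcross = 972.0000 → A = |Σcross|/2 = 486.0000 mm²
Σ(r_i+r_j)·cross = 28264.8750 → first moment M = |Σ|/6 = 4710.8125
R_c = M/A = 4710.8125/486.0000 = 9.6930 mm
θ = 303° = 5.288348 rad
V = θ·R_c·A = 5.288348·9.6930·486.0000 = 24912.414 mm³

Volume = 24912.414 mm³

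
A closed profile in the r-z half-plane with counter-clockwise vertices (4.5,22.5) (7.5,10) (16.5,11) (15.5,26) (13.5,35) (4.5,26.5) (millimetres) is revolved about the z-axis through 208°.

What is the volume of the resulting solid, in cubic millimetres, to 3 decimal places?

Profile (r,z), 6 vertices: (4.5,22.5) (7.5,10) (16.5,11) (15.5,26) (13.5,35) (4.5,26.5)
edge 0: (4.5,22.5)→(7.5,10)  cross = 4.5·10 − 7.5·22.5 = -123.7500; (r_i+r_j)·cross = 12·-123.7500 = -1485.0000
edge 1: (7.5,10)→(16.5,11)  cross = 7.5·11 − 16.5·10 = -82.5000; (r_i+r_j)·cross = 24·-82.5000 = -1980.0000
edge 2: (16.5,11)→(15.5,26)  cross = 16.5·26 − 15.5·11 = 258.5000; (r_i+r_j)·cross = 32·258.5000 = 8272.0000
edge 3: (15.5,26)→(13.5,35)  cross = 15.5·35 − 13.5·26 = 191.5000; (r_i+r_j)·cross = 29·191.5000 = 5553.5000
edge 4: (13.5,35)→(4.5,26.5)  cross = 13.5·26.5 − 4.5·35 = 200.2500; (r_i+r_j)·cross = 18·200.2500 = 3604.5000
edge 5: (4.5,26.5)→(4.5,22.5)  cross = 4.5·22.5 − 4.5·26.5 = -18.0000; (r_i+r_j)·cross = 9·-18.0000 = -162.0000
Σcross = 426.0000 → A = |Σcross|/2 = 213.0000 mm²
Σ(r_i+r_j)·cross = 13803.0000 → first moment M = |Σ|/6 = 2300.5000
R_c = M/A = 2300.5000/213.0000 = 10.8005 mm
θ = 208° = 3.630285 rad
V = θ·R_c·A = 3.630285·10.8005·213.0000 = 8351.470 mm³

Volume = 8351.470 mm³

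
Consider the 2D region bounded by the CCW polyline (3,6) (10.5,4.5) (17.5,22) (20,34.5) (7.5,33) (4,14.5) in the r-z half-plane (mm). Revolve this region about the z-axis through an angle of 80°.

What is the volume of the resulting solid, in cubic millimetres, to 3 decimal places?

Profile (r,z), 6 vertices: (3,6) (10.5,4.5) (17.5,22) (20,34.5) (7.5,33) (4,14.5)
edge 0: (3,6)→(10.5,4.5)  cross = 3·4.5 − 10.5·6 = -49.5000; (r_i+r_j)·cross = 13.5·-49.5000 = -668.2500
edge 1: (10.5,4.5)→(17.5,22)  cross = 10.5·22 − 17.5·4.5 = 152.2500; (r_i+r_j)·cross = 28·152.2500 = 4263.0000
edge 2: (17.5,22)→(20,34.5)  cross = 17.5·34.5 − 20·22 = 163.7500; (r_i+r_j)·cross = 37.5·163.7500 = 6140.6250
edge 3: (20,34.5)→(7.5,33)  cross = 20·33 − 7.5·34.5 = 401.2500; (r_i+r_j)·cross = 27.5·401.2500 = 11034.3750
edge 4: (7.5,33)→(4,14.5)  cross = 7.5·14.5 − 4·33 = -23.2500; (r_i+r_j)·cross = 11.5·-23.2500 = -267.3750
edge 5: (4,14.5)→(3,6)  cross = 4·6 − 3·14.5 = -19.5000; (r_i+r_j)·cross = 7·-19.5000 = -136.5000
Σcross = 625.0000 → A = |Σcross|/2 = 312.5000 mm²
Σ(r_i+r_j)·cross = 20365.8750 → first moment M = |Σ|/6 = 3394.3125
R_c = M/A = 3394.3125/312.5000 = 10.8618 mm
θ = 80° = 1.396263 rad
V = θ·R_c·A = 1.396263·10.8618·312.5000 = 4739.354 mm³

Volume = 4739.354 mm³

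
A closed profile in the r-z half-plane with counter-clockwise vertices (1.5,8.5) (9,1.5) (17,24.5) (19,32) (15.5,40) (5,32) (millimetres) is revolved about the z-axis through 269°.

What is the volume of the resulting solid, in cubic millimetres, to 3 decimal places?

Volume = 17415.571 mm³

Profile (r,z), 6 vertices: (1.5,8.5) (9,1.5) (17,24.5) (19,32) (15.5,40) (5,32)
edge 0: (1.5,8.5)→(9,1.5)  cross = 1.5·1.5 − 9·8.5 = -74.2500; (r_i+r_j)·cross = 10.5·-74.2500 = -779.6250
edge 1: (9,1.5)→(17,24.5)  cross = 9·24.5 − 17·1.5 = 195.0000; (r_i+r_j)·cross = 26·195.0000 = 5070.0000
edge 2: (17,24.5)→(19,32)  cross = 17·32 − 19·24.5 = 78.5000; (r_i+r_j)·cross = 36·78.5000 = 2826.0000
edge 3: (19,32)→(15.5,40)  cross = 19·40 − 15.5·32 = 264.0000; (r_i+r_j)·cross = 34.5·264.0000 = 9108.0000
edge 4: (15.5,40)→(5,32)  cross = 15.5·32 − 5·40 = 296.0000; (r_i+r_j)·cross = 20.5·296.0000 = 6068.0000
edge 5: (5,32)→(1.5,8.5)  cross = 5·8.5 − 1.5·32 = -5.5000; (r_i+r_j)·cross = 6.5·-5.5000 = -35.7500
Σcross = 753.7500 → A = |Σcross|/2 = 376.8750 mm²
Σ(r_i+r_j)·cross = 22256.6250 → first moment M = |Σ|/6 = 3709.4375
R_c = M/A = 3709.4375/376.8750 = 9.8426 mm
θ = 269° = 4.694936 rad
V = θ·R_c·A = 4.694936·9.8426·376.8750 = 17415.571 mm³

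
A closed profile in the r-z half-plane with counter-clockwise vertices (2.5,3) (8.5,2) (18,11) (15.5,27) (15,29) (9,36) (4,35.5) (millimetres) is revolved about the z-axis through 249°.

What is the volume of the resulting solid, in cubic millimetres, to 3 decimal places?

Profile (r,z), 7 vertices: (2.5,3) (8.5,2) (18,11) (15.5,27) (15,29) (9,36) (4,35.5)
edge 0: (2.5,3)→(8.5,2)  cross = 2.5·2 − 8.5·3 = -20.5000; (r_i+r_j)·cross = 11·-20.5000 = -225.5000
edge 1: (8.5,2)→(18,11)  cross = 8.5·11 − 18·2 = 57.5000; (r_i+r_j)·cross = 26.5·57.5000 = 1523.7500
edge 2: (18,11)→(15.5,27)  cross = 18·27 − 15.5·11 = 315.5000; (r_i+r_j)·cross = 33.5·315.5000 = 10569.2500
edge 3: (15.5,27)→(15,29)  cross = 15.5·29 − 15·27 = 44.5000; (r_i+r_j)·cross = 30.5·44.5000 = 1357.2500
edge 4: (15,29)→(9,36)  cross = 15·36 − 9·29 = 279.0000; (r_i+r_j)·cross = 24·279.0000 = 6696.0000
edge 5: (9,36)→(4,35.5)  cross = 9·35.5 − 4·36 = 175.5000; (r_i+r_j)·cross = 13·175.5000 = 2281.5000
edge 6: (4,35.5)→(2.5,3)  cross = 4·3 − 2.5·35.5 = -76.7500; (r_i+r_j)·cross = 6.5·-76.7500 = -498.8750
Σcross = 774.7500 → A = |Σcross|/2 = 387.3750 mm²
Σ(r_i+r_j)·cross = 21703.3750 → first moment M = |Σ|/6 = 3617.2292
R_c = M/A = 3617.2292/387.3750 = 9.3378 mm
θ = 249° = 4.345870 rad
V = θ·R_c·A = 4.345870·9.3378·387.3750 = 15720.007 mm³

Volume = 15720.007 mm³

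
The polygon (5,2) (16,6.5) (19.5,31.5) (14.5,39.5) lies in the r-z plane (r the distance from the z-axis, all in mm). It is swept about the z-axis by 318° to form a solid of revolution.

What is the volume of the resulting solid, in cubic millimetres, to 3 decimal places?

Volume = 19218.425 mm³

Profile (r,z), 4 vertices: (5,2) (16,6.5) (19.5,31.5) (14.5,39.5)
edge 0: (5,2)→(16,6.5)  cross = 5·6.5 − 16·2 = 0.5000; (r_i+r_j)·cross = 21·0.5000 = 10.5000
edge 1: (16,6.5)→(19.5,31.5)  cross = 16·31.5 − 19.5·6.5 = 377.2500; (r_i+r_j)·cross = 35.5·377.2500 = 13392.3750
edge 2: (19.5,31.5)→(14.5,39.5)  cross = 19.5·39.5 − 14.5·31.5 = 313.5000; (r_i+r_j)·cross = 34·313.5000 = 10659.0000
edge 3: (14.5,39.5)→(5,2)  cross = 14.5·2 − 5·39.5 = -168.5000; (r_i+r_j)·cross = 19.5·-168.5000 = -3285.7500
Σcross = 522.7500 → A = |Σcross|/2 = 261.3750 mm²
Σ(r_i+r_j)·cross = 20776.1250 → first moment M = |Σ|/6 = 3462.6875
R_c = M/A = 3462.6875/261.3750 = 13.2480 mm
θ = 318° = 5.550147 rad
V = θ·R_c·A = 5.550147·13.2480·261.3750 = 19218.425 mm³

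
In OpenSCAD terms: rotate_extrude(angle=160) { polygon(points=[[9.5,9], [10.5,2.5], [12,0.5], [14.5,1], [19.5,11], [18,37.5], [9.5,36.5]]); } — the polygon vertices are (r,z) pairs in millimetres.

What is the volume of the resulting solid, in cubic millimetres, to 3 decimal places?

Volume = 12202.295 mm³

Profile (r,z), 7 vertices: (9.5,9) (10.5,2.5) (12,0.5) (14.5,1) (19.5,11) (18,37.5) (9.5,36.5)
edge 0: (9.5,9)→(10.5,2.5)  cross = 9.5·2.5 − 10.5·9 = -70.7500; (r_i+r_j)·cross = 20·-70.7500 = -1415.0000
edge 1: (10.5,2.5)→(12,0.5)  cross = 10.5·0.5 − 12·2.5 = -24.7500; (r_i+r_j)·cross = 22.5·-24.7500 = -556.8750
edge 2: (12,0.5)→(14.5,1)  cross = 12·1 − 14.5·0.5 = 4.7500; (r_i+r_j)·cross = 26.5·4.7500 = 125.8750
edge 3: (14.5,1)→(19.5,11)  cross = 14.5·11 − 19.5·1 = 140.0000; (r_i+r_j)·cross = 34·140.0000 = 4760.0000
edge 4: (19.5,11)→(18,37.5)  cross = 19.5·37.5 − 18·11 = 533.2500; (r_i+r_j)·cross = 37.5·533.2500 = 19996.8750
edge 5: (18,37.5)→(9.5,36.5)  cross = 18·36.5 − 9.5·37.5 = 300.7500; (r_i+r_j)·cross = 27.5·300.7500 = 8270.6250
edge 6: (9.5,36.5)→(9.5,9)  cross = 9.5·9 − 9.5·36.5 = -261.2500; (r_i+r_j)·cross = 19·-261.2500 = -4963.7500
Σcross = 622.0000 → A = |Σcross|/2 = 311.0000 mm²
Σ(r_i+r_j)·cross = 26217.7500 → first moment M = |Σ|/6 = 4369.6250
R_c = M/A = 4369.6250/311.0000 = 14.0502 mm
θ = 160° = 2.792527 rad
V = θ·R_c·A = 2.792527·14.0502·311.0000 = 12202.295 mm³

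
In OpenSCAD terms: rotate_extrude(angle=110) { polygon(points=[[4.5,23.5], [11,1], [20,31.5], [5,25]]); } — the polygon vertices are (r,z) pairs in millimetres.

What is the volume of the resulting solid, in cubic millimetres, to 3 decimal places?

Profile (r,z), 4 vertices: (4.5,23.5) (11,1) (20,31.5) (5,25)
edge 0: (4.5,23.5)→(11,1)  cross = 4.5·1 − 11·23.5 = -254.0000; (r_i+r_j)·cross = 15.5·-254.0000 = -3937.0000
edge 1: (11,1)→(20,31.5)  cross = 11·31.5 − 20·1 = 326.5000; (r_i+r_j)·cross = 31·326.5000 = 10121.5000
edge 2: (20,31.5)→(5,25)  cross = 20·25 − 5·31.5 = 342.5000; (r_i+r_j)·cross = 25·342.5000 = 8562.5000
edge 3: (5,25)→(4.5,23.5)  cross = 5·23.5 − 4.5·25 = 5.0000; (r_i+r_j)·cross = 9.5·5.0000 = 47.5000
Σcross = 420.0000 → A = |Σcross|/2 = 210.0000 mm²
Σ(r_i+r_j)·cross = 14794.5000 → first moment M = |Σ|/6 = 2465.7500
R_c = M/A = 2465.7500/210.0000 = 11.7417 mm
θ = 110° = 1.919862 rad
V = θ·R_c·A = 1.919862·11.7417·210.0000 = 4733.900 mm³

Volume = 4733.900 mm³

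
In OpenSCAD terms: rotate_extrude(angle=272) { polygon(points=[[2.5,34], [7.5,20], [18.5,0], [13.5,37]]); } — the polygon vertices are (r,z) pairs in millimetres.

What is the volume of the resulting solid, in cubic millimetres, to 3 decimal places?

Profile (r,z), 4 vertices: (2.5,34) (7.5,20) (18.5,0) (13.5,37)
edge 0: (2.5,34)→(7.5,20)  cross = 2.5·20 − 7.5·34 = -205.0000; (r_i+r_j)·cross = 10·-205.0000 = -2050.0000
edge 1: (7.5,20)→(18.5,0)  cross = 7.5·0 − 18.5·20 = -370.0000; (r_i+r_j)·cross = 26·-370.0000 = -9620.0000
edge 2: (18.5,0)→(13.5,37)  cross = 18.5·37 − 13.5·0 = 684.5000; (r_i+r_j)·cross = 32·684.5000 = 21904.0000
edge 3: (13.5,37)→(2.5,34)  cross = 13.5·34 − 2.5·37 = 366.5000; (r_i+r_j)·cross = 16·366.5000 = 5864.0000
Σcross = 476.0000 → A = |Σcross|/2 = 238.0000 mm²
Σ(r_i+r_j)·cross = 16098.0000 → first moment M = |Σ|/6 = 2683.0000
R_c = M/A = 2683.0000/238.0000 = 11.2731 mm
θ = 272° = 4.747296 rad
V = θ·R_c·A = 4.747296·11.2731·238.0000 = 12736.994 mm³

Volume = 12736.994 mm³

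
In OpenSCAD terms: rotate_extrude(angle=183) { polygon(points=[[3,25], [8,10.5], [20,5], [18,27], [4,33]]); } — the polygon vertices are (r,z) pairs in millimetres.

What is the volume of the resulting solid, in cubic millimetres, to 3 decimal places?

Profile (r,z), 5 vertices: (3,25) (8,10.5) (20,5) (18,27) (4,33)
edge 0: (3,25)→(8,10.5)  cross = 3·10.5 − 8·25 = -168.5000; (r_i+r_j)·cross = 11·-168.5000 = -1853.5000
edge 1: (8,10.5)→(20,5)  cross = 8·5 − 20·10.5 = -170.0000; (r_i+r_j)·cross = 28·-170.0000 = -4760.0000
edge 2: (20,5)→(18,27)  cross = 20·27 − 18·5 = 450.0000; (r_i+r_j)·cross = 38·450.0000 = 17100.0000
edge 3: (18,27)→(4,33)  cross = 18·33 − 4·27 = 486.0000; (r_i+r_j)·cross = 22·486.0000 = 10692.0000
edge 4: (4,33)→(3,25)  cross = 4·25 − 3·33 = 1.0000; (r_i+r_j)·cross = 7·1.0000 = 7.0000
Σcross = 598.5000 → A = |Σcross|/2 = 299.2500 mm²
Σ(r_i+r_j)·cross = 21185.5000 → first moment M = |Σ|/6 = 3530.9167
R_c = M/A = 3530.9167/299.2500 = 11.7992 mm
θ = 183° = 3.193953 rad
V = θ·R_c·A = 3.193953·11.7992·299.2500 = 11277.580 mm³

Volume = 11277.580 mm³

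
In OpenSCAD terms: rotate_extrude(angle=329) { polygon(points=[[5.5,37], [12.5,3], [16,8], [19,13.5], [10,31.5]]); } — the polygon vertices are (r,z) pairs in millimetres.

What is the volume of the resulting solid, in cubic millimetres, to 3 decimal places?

Volume = 11661.435 mm³

Profile (r,z), 5 vertices: (5.5,37) (12.5,3) (16,8) (19,13.5) (10,31.5)
edge 0: (5.5,37)→(12.5,3)  cross = 5.5·3 − 12.5·37 = -446.0000; (r_i+r_j)·cross = 18·-446.0000 = -8028.0000
edge 1: (12.5,3)→(16,8)  cross = 12.5·8 − 16·3 = 52.0000; (r_i+r_j)·cross = 28.5·52.0000 = 1482.0000
edge 2: (16,8)→(19,13.5)  cross = 16·13.5 − 19·8 = 64.0000; (r_i+r_j)·cross = 35·64.0000 = 2240.0000
edge 3: (19,13.5)→(10,31.5)  cross = 19·31.5 − 10·13.5 = 463.5000; (r_i+r_j)·cross = 29·463.5000 = 13441.5000
edge 4: (10,31.5)→(5.5,37)  cross = 10·37 − 5.5·31.5 = 196.7500; (r_i+r_j)·cross = 15.5·196.7500 = 3049.6250
Σcross = 330.2500 → A = |Σcross|/2 = 165.1250 mm²
Σ(r_i+r_j)·cross = 12185.1250 → first moment M = |Σ|/6 = 2030.8542
R_c = M/A = 2030.8542/165.1250 = 12.2989 mm
θ = 329° = 5.742133 rad
V = θ·R_c·A = 5.742133·12.2989·165.1250 = 11661.435 mm³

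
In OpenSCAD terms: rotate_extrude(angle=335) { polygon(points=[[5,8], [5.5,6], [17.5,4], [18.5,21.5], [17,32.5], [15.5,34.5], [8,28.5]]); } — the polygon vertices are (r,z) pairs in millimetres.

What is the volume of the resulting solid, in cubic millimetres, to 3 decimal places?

Volume = 22177.235 mm³

Profile (r,z), 7 vertices: (5,8) (5.5,6) (17.5,4) (18.5,21.5) (17,32.5) (15.5,34.5) (8,28.5)
edge 0: (5,8)→(5.5,6)  cross = 5·6 − 5.5·8 = -14.0000; (r_i+r_j)·cross = 10.5·-14.0000 = -147.0000
edge 1: (5.5,6)→(17.5,4)  cross = 5.5·4 − 17.5·6 = -83.0000; (r_i+r_j)·cross = 23·-83.0000 = -1909.0000
edge 2: (17.5,4)→(18.5,21.5)  cross = 17.5·21.5 − 18.5·4 = 302.2500; (r_i+r_j)·cross = 36·302.2500 = 10881.0000
edge 3: (18.5,21.5)→(17,32.5)  cross = 18.5·32.5 − 17·21.5 = 235.7500; (r_i+r_j)·cross = 35.5·235.7500 = 8369.1250
edge 4: (17,32.5)→(15.5,34.5)  cross = 17·34.5 − 15.5·32.5 = 82.7500; (r_i+r_j)·cross = 32.5·82.7500 = 2689.3750
edge 5: (15.5,34.5)→(8,28.5)  cross = 15.5·28.5 − 8·34.5 = 165.7500; (r_i+r_j)·cross = 23.5·165.7500 = 3895.1250
edge 6: (8,28.5)→(5,8)  cross = 8·8 − 5·28.5 = -78.5000; (r_i+r_j)·cross = 13·-78.5000 = -1020.5000
Σcross = 611.0000 → A = |Σcross|/2 = 305.5000 mm²
Σ(r_i+r_j)·cross = 22758.1250 → first moment M = |Σ|/6 = 3793.0208
R_c = M/A = 3793.0208/305.5000 = 12.4158 mm
θ = 335° = 5.846853 rad
V = θ·R_c·A = 5.846853·12.4158·305.5000 = 22177.235 mm³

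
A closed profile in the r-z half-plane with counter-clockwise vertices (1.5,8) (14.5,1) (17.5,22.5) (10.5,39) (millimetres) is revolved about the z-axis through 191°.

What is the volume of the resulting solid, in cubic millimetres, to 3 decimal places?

Volume = 11583.631 mm³

Profile (r,z), 4 vertices: (1.5,8) (14.5,1) (17.5,22.5) (10.5,39)
edge 0: (1.5,8)→(14.5,1)  cross = 1.5·1 − 14.5·8 = -114.5000; (r_i+r_j)·cross = 16·-114.5000 = -1832.0000
edge 1: (14.5,1)→(17.5,22.5)  cross = 14.5·22.5 − 17.5·1 = 308.7500; (r_i+r_j)·cross = 32·308.7500 = 9880.0000
edge 2: (17.5,22.5)→(10.5,39)  cross = 17.5·39 − 10.5·22.5 = 446.2500; (r_i+r_j)·cross = 28·446.2500 = 12495.0000
edge 3: (10.5,39)→(1.5,8)  cross = 10.5·8 − 1.5·39 = 25.5000; (r_i+r_j)·cross = 12·25.5000 = 306.0000
Σcross = 666.0000 → A = |Σcross|/2 = 333.0000 mm²
Σ(r_i+r_j)·cross = 20849.0000 → first moment M = |Σ|/6 = 3474.8333
R_c = M/A = 3474.8333/333.0000 = 10.4349 mm
θ = 191° = 3.333579 rad
V = θ·R_c·A = 3.333579·10.4349·333.0000 = 11583.631 mm³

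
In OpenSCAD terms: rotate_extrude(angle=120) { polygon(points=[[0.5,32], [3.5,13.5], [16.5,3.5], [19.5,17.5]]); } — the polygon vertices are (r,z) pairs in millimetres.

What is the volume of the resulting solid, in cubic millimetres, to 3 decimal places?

Profile (r,z), 4 vertices: (0.5,32) (3.5,13.5) (16.5,3.5) (19.5,17.5)
edge 0: (0.5,32)→(3.5,13.5)  cross = 0.5·13.5 − 3.5·32 = -105.2500; (r_i+r_j)·cross = 4·-105.2500 = -421.0000
edge 1: (3.5,13.5)→(16.5,3.5)  cross = 3.5·3.5 − 16.5·13.5 = -210.5000; (r_i+r_j)·cross = 20·-210.5000 = -4210.0000
edge 2: (16.5,3.5)→(19.5,17.5)  cross = 16.5·17.5 − 19.5·3.5 = 220.5000; (r_i+r_j)·cross = 36·220.5000 = 7938.0000
edge 3: (19.5,17.5)→(0.5,32)  cross = 19.5·32 − 0.5·17.5 = 615.2500; (r_i+r_j)·cross = 20·615.2500 = 12305.0000
Σcross = 520.0000 → A = |Σcross|/2 = 260.0000 mm²
Σ(r_i+r_j)·cross = 15612.0000 → first moment M = |Σ|/6 = 2602.0000
R_c = M/A = 2602.0000/260.0000 = 10.0077 mm
θ = 120° = 2.094395 rad
V = θ·R_c·A = 2.094395·10.0077·260.0000 = 5449.616 mm³

Volume = 5449.616 mm³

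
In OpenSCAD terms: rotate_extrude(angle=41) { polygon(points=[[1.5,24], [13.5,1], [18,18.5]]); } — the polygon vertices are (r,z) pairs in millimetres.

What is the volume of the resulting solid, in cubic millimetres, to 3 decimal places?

Profile (r,z), 3 vertices: (1.5,24) (13.5,1) (18,18.5)
edge 0: (1.5,24)→(13.5,1)  cross = 1.5·1 − 13.5·24 = -322.5000; (r_i+r_j)·cross = 15·-322.5000 = -4837.5000
edge 1: (13.5,1)→(18,18.5)  cross = 13.5·18.5 − 18·1 = 231.7500; (r_i+r_j)·cross = 31.5·231.7500 = 7300.1250
edge 2: (18,18.5)→(1.5,24)  cross = 18·24 − 1.5·18.5 = 404.2500; (r_i+r_j)·cross = 19.5·404.2500 = 7882.8750
Σcross = 313.5000 → A = |Σcross|/2 = 156.7500 mm²
Σ(r_i+r_j)·cross = 10345.5000 → first moment M = |Σ|/6 = 1724.2500
R_c = M/A = 1724.2500/156.7500 = 11.0000 mm
θ = 41° = 0.715585 rad
V = θ·R_c·A = 0.715585·11.0000·156.7500 = 1233.847 mm³

Volume = 1233.847 mm³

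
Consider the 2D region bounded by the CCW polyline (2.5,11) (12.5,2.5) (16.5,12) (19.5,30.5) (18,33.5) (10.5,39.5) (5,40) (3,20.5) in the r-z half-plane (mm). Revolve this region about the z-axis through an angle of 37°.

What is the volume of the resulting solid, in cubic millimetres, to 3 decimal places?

Volume = 3038.827 mm³

Profile (r,z), 8 vertices: (2.5,11) (12.5,2.5) (16.5,12) (19.5,30.5) (18,33.5) (10.5,39.5) (5,40) (3,20.5)
edge 0: (2.5,11)→(12.5,2.5)  cross = 2.5·2.5 − 12.5·11 = -131.2500; (r_i+r_j)·cross = 15·-131.2500 = -1968.7500
edge 1: (12.5,2.5)→(16.5,12)  cross = 12.5·12 − 16.5·2.5 = 108.7500; (r_i+r_j)·cross = 29·108.7500 = 3153.7500
edge 2: (16.5,12)→(19.5,30.5)  cross = 16.5·30.5 − 19.5·12 = 269.2500; (r_i+r_j)·cross = 36·269.2500 = 9693.0000
edge 3: (19.5,30.5)→(18,33.5)  cross = 19.5·33.5 − 18·30.5 = 104.2500; (r_i+r_j)·cross = 37.5·104.2500 = 3909.3750
edge 4: (18,33.5)→(10.5,39.5)  cross = 18·39.5 − 10.5·33.5 = 359.2500; (r_i+r_j)·cross = 28.5·359.2500 = 10238.6250
edge 5: (10.5,39.5)→(5,40)  cross = 10.5·40 − 5·39.5 = 222.5000; (r_i+r_j)·cross = 15.5·222.5000 = 3448.7500
edge 6: (5,40)→(3,20.5)  cross = 5·20.5 − 3·40 = -17.5000; (r_i+r_j)·cross = 8·-17.5000 = -140.0000
edge 7: (3,20.5)→(2.5,11)  cross = 3·11 − 2.5·20.5 = -18.2500; (r_i+r_j)·cross = 5.5·-18.2500 = -100.3750
Σcross = 897.0000 → A = |Σcross|/2 = 448.5000 mm²
Σ(r_i+r_j)·cross = 28234.3750 → first moment M = |Σ|/6 = 4705.7292
R_c = M/A = 4705.7292/448.5000 = 10.4921 mm
θ = 37° = 0.645772 rad
V = θ·R_c·A = 0.645772·10.4921·448.5000 = 3038.827 mm³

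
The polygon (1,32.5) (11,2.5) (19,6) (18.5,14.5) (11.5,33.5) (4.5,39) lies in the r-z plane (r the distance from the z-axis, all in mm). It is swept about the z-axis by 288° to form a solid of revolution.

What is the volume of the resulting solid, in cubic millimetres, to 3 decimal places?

Volume = 17934.410 mm³

Profile (r,z), 6 vertices: (1,32.5) (11,2.5) (19,6) (18.5,14.5) (11.5,33.5) (4.5,39)
edge 0: (1,32.5)→(11,2.5)  cross = 1·2.5 − 11·32.5 = -355.0000; (r_i+r_j)·cross = 12·-355.0000 = -4260.0000
edge 1: (11,2.5)→(19,6)  cross = 11·6 − 19·2.5 = 18.5000; (r_i+r_j)·cross = 30·18.5000 = 555.0000
edge 2: (19,6)→(18.5,14.5)  cross = 19·14.5 − 18.5·6 = 164.5000; (r_i+r_j)·cross = 37.5·164.5000 = 6168.7500
edge 3: (18.5,14.5)→(11.5,33.5)  cross = 18.5·33.5 − 11.5·14.5 = 453.0000; (r_i+r_j)·cross = 30·453.0000 = 13590.0000
edge 4: (11.5,33.5)→(4.5,39)  cross = 11.5·39 − 4.5·33.5 = 297.7500; (r_i+r_j)·cross = 16·297.7500 = 4764.0000
edge 5: (4.5,39)→(1,32.5)  cross = 4.5·32.5 − 1·39 = 107.2500; (r_i+r_j)·cross = 5.5·107.2500 = 589.8750
Σcross = 686.0000 → A = |Σcross|/2 = 343.0000 mm²
Σ(r_i+r_j)·cross = 21407.6250 → first moment M = |Σ|/6 = 3567.9375
R_c = M/A = 3567.9375/343.0000 = 10.4022 mm
θ = 288° = 5.026548 rad
V = θ·R_c·A = 5.026548·10.4022·343.0000 = 17934.410 mm³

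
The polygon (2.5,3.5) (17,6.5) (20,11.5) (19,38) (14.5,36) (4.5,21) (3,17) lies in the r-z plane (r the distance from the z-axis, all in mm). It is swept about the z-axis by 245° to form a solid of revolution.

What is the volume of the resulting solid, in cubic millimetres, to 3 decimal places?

Profile (r,z), 7 vertices: (2.5,3.5) (17,6.5) (20,11.5) (19,38) (14.5,36) (4.5,21) (3,17)
edge 0: (2.5,3.5)→(17,6.5)  cross = 2.5·6.5 − 17·3.5 = -43.2500; (r_i+r_j)·cross = 19.5·-43.2500 = -843.3750
edge 1: (17,6.5)→(20,11.5)  cross = 17·11.5 − 20·6.5 = 65.5000; (r_i+r_j)·cross = 37·65.5000 = 2423.5000
edge 2: (20,11.5)→(19,38)  cross = 20·38 − 19·11.5 = 541.5000; (r_i+r_j)·cross = 39·541.5000 = 21118.5000
edge 3: (19,38)→(14.5,36)  cross = 19·36 − 14.5·38 = 133.0000; (r_i+r_j)·cross = 33.5·133.0000 = 4455.5000
edge 4: (14.5,36)→(4.5,21)  cross = 14.5·21 − 4.5·36 = 142.5000; (r_i+r_j)·cross = 19·142.5000 = 2707.5000
edge 5: (4.5,21)→(3,17)  cross = 4.5·17 − 3·21 = 13.5000; (r_i+r_j)·cross = 7.5·13.5000 = 101.2500
edge 6: (3,17)→(2.5,3.5)  cross = 3·3.5 − 2.5·17 = -32.0000; (r_i+r_j)·cross = 5.5·-32.0000 = -176.0000
Σcross = 820.7500 → A = |Σcross|/2 = 410.3750 mm²
Σ(r_i+r_j)·cross = 29786.8750 → first moment M = |Σ|/6 = 4964.4792
R_c = M/A = 4964.4792/410.3750 = 12.0974 mm
θ = 245° = 4.276057 rad
V = θ·R_c·A = 4.276057·12.0974·410.3750 = 21228.394 mm³

Volume = 21228.394 mm³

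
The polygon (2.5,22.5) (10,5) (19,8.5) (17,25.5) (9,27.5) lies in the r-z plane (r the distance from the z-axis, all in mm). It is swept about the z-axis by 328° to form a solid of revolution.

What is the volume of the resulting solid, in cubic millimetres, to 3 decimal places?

Volume = 16238.890 mm³

Profile (r,z), 5 vertices: (2.5,22.5) (10,5) (19,8.5) (17,25.5) (9,27.5)
edge 0: (2.5,22.5)→(10,5)  cross = 2.5·5 − 10·22.5 = -212.5000; (r_i+r_j)·cross = 12.5·-212.5000 = -2656.2500
edge 1: (10,5)→(19,8.5)  cross = 10·8.5 − 19·5 = -10.0000; (r_i+r_j)·cross = 29·-10.0000 = -290.0000
edge 2: (19,8.5)→(17,25.5)  cross = 19·25.5 − 17·8.5 = 340.0000; (r_i+r_j)·cross = 36·340.0000 = 12240.0000
edge 3: (17,25.5)→(9,27.5)  cross = 17·27.5 − 9·25.5 = 238.0000; (r_i+r_j)·cross = 26·238.0000 = 6188.0000
edge 4: (9,27.5)→(2.5,22.5)  cross = 9·22.5 − 2.5·27.5 = 133.7500; (r_i+r_j)·cross = 11.5·133.7500 = 1538.1250
Σcross = 489.2500 → A = |Σcross|/2 = 244.6250 mm²
Σ(r_i+r_j)·cross = 17019.8750 → first moment M = |Σ|/6 = 2836.6458
R_c = M/A = 2836.6458/244.6250 = 11.5959 mm
θ = 328° = 5.724680 rad
V = θ·R_c·A = 5.724680·11.5959·244.6250 = 16238.890 mm³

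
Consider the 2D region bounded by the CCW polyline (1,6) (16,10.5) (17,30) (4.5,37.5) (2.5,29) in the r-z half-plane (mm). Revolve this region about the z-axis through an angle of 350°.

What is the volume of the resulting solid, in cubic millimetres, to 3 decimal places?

Profile (r,z), 5 vertices: (1,6) (16,10.5) (17,30) (4.5,37.5) (2.5,29)
edge 0: (1,6)→(16,10.5)  cross = 1·10.5 − 16·6 = -85.5000; (r_i+r_j)·cross = 17·-85.5000 = -1453.5000
edge 1: (16,10.5)→(17,30)  cross = 16·30 − 17·10.5 = 301.5000; (r_i+r_j)·cross = 33·301.5000 = 9949.5000
edge 2: (17,30)→(4.5,37.5)  cross = 17·37.5 − 4.5·30 = 502.5000; (r_i+r_j)·cross = 21.5·502.5000 = 10803.7500
edge 3: (4.5,37.5)→(2.5,29)  cross = 4.5·29 − 2.5·37.5 = 36.7500; (r_i+r_j)·cross = 7·36.7500 = 257.2500
edge 4: (2.5,29)→(1,6)  cross = 2.5·6 − 1·29 = -14.0000; (r_i+r_j)·cross = 3.5·-14.0000 = -49.0000
Σcross = 741.2500 → A = |Σcross|/2 = 370.6250 mm²
Σ(r_i+r_j)·cross = 19508.0000 → first moment M = |Σ|/6 = 3251.3333
R_c = M/A = 3251.3333/370.6250 = 8.7726 mm
θ = 350° = 6.108652 rad
V = θ·R_c·A = 6.108652·8.7726·370.6250 = 19861.265 mm³

Volume = 19861.265 mm³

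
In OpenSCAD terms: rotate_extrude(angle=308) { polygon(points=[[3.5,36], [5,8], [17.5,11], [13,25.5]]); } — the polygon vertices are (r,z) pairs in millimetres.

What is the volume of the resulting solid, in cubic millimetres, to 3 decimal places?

Volume = 11014.633 mm³

Profile (r,z), 4 vertices: (3.5,36) (5,8) (17.5,11) (13,25.5)
edge 0: (3.5,36)→(5,8)  cross = 3.5·8 − 5·36 = -152.0000; (r_i+r_j)·cross = 8.5·-152.0000 = -1292.0000
edge 1: (5,8)→(17.5,11)  cross = 5·11 − 17.5·8 = -85.0000; (r_i+r_j)·cross = 22.5·-85.0000 = -1912.5000
edge 2: (17.5,11)→(13,25.5)  cross = 17.5·25.5 − 13·11 = 303.2500; (r_i+r_j)·cross = 30.5·303.2500 = 9249.1250
edge 3: (13,25.5)→(3.5,36)  cross = 13·36 − 3.5·25.5 = 378.7500; (r_i+r_j)·cross = 16.5·378.7500 = 6249.3750
Σcross = 445.0000 → A = |Σcross|/2 = 222.5000 mm²
Σ(r_i+r_j)·cross = 12294.0000 → first moment M = |Σ|/6 = 2049.0000
R_c = M/A = 2049.0000/222.5000 = 9.2090 mm
θ = 308° = 5.375614 rad
V = θ·R_c·A = 5.375614·9.2090·222.5000 = 11014.633 mm³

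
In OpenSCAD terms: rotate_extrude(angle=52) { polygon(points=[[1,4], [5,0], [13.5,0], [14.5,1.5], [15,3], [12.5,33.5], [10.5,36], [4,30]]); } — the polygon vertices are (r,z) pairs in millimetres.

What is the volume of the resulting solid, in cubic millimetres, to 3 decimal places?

Profile (r,z), 8 vertices: (1,4) (5,0) (13.5,0) (14.5,1.5) (15,3) (12.5,33.5) (10.5,36) (4,30)
edge 0: (1,4)→(5,0)  cross = 1·0 − 5·4 = -20.0000; (r_i+r_j)·cross = 6·-20.0000 = -120.0000
edge 1: (5,0)→(13.5,0)  cross = 5·0 − 13.5·0 = 0.0000; (r_i+r_j)·cross = 18.5·0.0000 = 0.0000
edge 2: (13.5,0)→(14.5,1.5)  cross = 13.5·1.5 − 14.5·0 = 20.2500; (r_i+r_j)·cross = 28·20.2500 = 567.0000
edge 3: (14.5,1.5)→(15,3)  cross = 14.5·3 − 15·1.5 = 21.0000; (r_i+r_j)·cross = 29.5·21.0000 = 619.5000
edge 4: (15,3)→(12.5,33.5)  cross = 15·33.5 − 12.5·3 = 465.0000; (r_i+r_j)·cross = 27.5·465.0000 = 12787.5000
edge 5: (12.5,33.5)→(10.5,36)  cross = 12.5·36 − 10.5·33.5 = 98.2500; (r_i+r_j)·cross = 23·98.2500 = 2259.7500
edge 6: (10.5,36)→(4,30)  cross = 10.5·30 − 4·36 = 171.0000; (r_i+r_j)·cross = 14.5·171.0000 = 2479.5000
edge 7: (4,30)→(1,4)  cross = 4·4 − 1·30 = -14.0000; (r_i+r_j)·cross = 5·-14.0000 = -70.0000
Σcross = 741.5000 → A = |Σcross|/2 = 370.7500 mm²
Σ(r_i+r_j)·cross = 18523.2500 → first moment M = |Σ|/6 = 3087.2083
R_c = M/A = 3087.2083/370.7500 = 8.3269 mm
θ = 52° = 0.907571 rad
V = θ·R_c·A = 0.907571·8.3269·370.7500 = 2801.861 mm³

Volume = 2801.861 mm³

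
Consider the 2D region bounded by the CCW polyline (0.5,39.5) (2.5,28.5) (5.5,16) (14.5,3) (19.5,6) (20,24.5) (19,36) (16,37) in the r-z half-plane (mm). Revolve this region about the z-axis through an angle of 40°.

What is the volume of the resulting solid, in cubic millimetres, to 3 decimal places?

Profile (r,z), 8 vertices: (0.5,39.5) (2.5,28.5) (5.5,16) (14.5,3) (19.5,6) (20,24.5) (19,36) (16,37)
edge 0: (0.5,39.5)→(2.5,28.5)  cross = 0.5·28.5 − 2.5·39.5 = -84.5000; (r_i+r_j)·cross = 3·-84.5000 = -253.5000
edge 1: (2.5,28.5)→(5.5,16)  cross = 2.5·16 − 5.5·28.5 = -116.7500; (r_i+r_j)·cross = 8·-116.7500 = -934.0000
edge 2: (5.5,16)→(14.5,3)  cross = 5.5·3 − 14.5·16 = -215.5000; (r_i+r_j)·cross = 20·-215.5000 = -4310.0000
edge 3: (14.5,3)→(19.5,6)  cross = 14.5·6 − 19.5·3 = 28.5000; (r_i+r_j)·cross = 34·28.5000 = 969.0000
edge 4: (19.5,6)→(20,24.5)  cross = 19.5·24.5 − 20·6 = 357.7500; (r_i+r_j)·cross = 39.5·357.7500 = 14131.1250
edge 5: (20,24.5)→(19,36)  cross = 20·36 − 19·24.5 = 254.5000; (r_i+r_j)·cross = 39·254.5000 = 9925.5000
edge 6: (19,36)→(16,37)  cross = 19·37 − 16·36 = 127.0000; (r_i+r_j)·cross = 35·127.0000 = 4445.0000
edge 7: (16,37)→(0.5,39.5)  cross = 16·39.5 − 0.5·37 = 613.5000; (r_i+r_j)·cross = 16.5·613.5000 = 10122.7500
Σcross = 964.5000 → A = |Σcross|/2 = 482.2500 mm²
Σ(r_i+r_j)·cross = 34095.8750 → first moment M = |Σ|/6 = 5682.6458
R_c = M/A = 5682.6458/482.2500 = 11.7836 mm
θ = 40° = 0.698132 rad
V = θ·R_c·A = 0.698132·11.7836·482.2500 = 3967.235 mm³

Volume = 3967.235 mm³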